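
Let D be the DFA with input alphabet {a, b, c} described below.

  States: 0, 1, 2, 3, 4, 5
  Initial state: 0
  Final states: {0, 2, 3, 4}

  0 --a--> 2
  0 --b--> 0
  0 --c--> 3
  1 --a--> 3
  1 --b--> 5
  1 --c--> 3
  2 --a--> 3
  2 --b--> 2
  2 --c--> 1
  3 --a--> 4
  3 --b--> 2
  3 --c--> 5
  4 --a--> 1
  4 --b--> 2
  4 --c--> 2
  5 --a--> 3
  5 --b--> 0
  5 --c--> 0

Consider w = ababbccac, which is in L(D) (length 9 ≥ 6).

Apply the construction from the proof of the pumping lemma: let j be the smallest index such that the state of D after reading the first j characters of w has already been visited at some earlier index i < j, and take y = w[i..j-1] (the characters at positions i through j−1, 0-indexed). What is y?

Run of D on w = a b a b b c c a c:
  step 0: 0  (start)
  step 1: 2  (read a: 0→2)
  step 2: 2  (read b: 2→2)   ← first repeat (2 seen earlier)
  step 3: 3  (read a: 2→3)
  step 4: 2  (read b: 3→2)
  step 5: 2  (read b: 2→2)
  step 6: 1  (read c: 2→1)
  step 7: 3  (read c: 1→3)
  step 8: 4  (read a: 3→4)
  step 9: 2  (read c: 4→2)

So i = 1, j = 2, giving x = w[0:1] = a, y = w[1:2] = b, z = w[2:9] = abbccac.
Check: |xy| = 2 ≤ 6 and |y| = 1 ≥ 1. Reading y takes D from 2 back to 2, so every xyⁱz is accepted.
Pumping length from the standard proof: p = 6 (the number of states). The repeated state found above gives |xy| = j ≤ 6 and |y| = j − i ≥ 1.

b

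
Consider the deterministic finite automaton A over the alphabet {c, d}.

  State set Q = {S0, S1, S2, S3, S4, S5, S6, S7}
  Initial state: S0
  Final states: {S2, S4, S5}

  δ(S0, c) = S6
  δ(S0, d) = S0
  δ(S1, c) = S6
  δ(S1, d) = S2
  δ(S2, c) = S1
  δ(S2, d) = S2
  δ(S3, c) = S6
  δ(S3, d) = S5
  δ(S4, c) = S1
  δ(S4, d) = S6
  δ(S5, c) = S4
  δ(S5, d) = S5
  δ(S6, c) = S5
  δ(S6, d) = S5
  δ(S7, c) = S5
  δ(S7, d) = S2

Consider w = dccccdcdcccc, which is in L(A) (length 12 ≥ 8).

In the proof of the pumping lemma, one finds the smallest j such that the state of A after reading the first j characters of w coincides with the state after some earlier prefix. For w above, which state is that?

State sequence: S0 -d-> S0 -c-> S6 -c-> S5 -c-> S4 -c-> S1 -d-> S2 -c-> S1 -d-> S2 -c-> S1 -c-> S6 -c-> S5 -c-> S4
First repeat at step 1: S0 was already visited.

The earliest repeat is at step j = 1: A is in S0, which it already visited at step i = 0.

S0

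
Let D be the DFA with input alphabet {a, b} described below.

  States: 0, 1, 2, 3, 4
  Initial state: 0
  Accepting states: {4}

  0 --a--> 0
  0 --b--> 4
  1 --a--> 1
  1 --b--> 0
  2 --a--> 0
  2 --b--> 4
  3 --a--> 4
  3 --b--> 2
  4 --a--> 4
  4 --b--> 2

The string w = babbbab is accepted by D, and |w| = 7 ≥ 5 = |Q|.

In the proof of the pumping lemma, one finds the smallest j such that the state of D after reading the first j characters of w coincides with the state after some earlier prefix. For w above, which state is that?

State sequence: 0 -b-> 4 -a-> 4 -b-> 2 -b-> 4 -b-> 2 -a-> 0 -b-> 4
First repeat at step 2: 4 was already visited.

The earliest repeat is at step j = 2: D is in 4, which it already visited at step i = 1.
The DFA has 5 states, so the proof of the pumping lemma guarantees a repeated state among the first 5+1 visited; the segment between the two visits is the pumpable y.

4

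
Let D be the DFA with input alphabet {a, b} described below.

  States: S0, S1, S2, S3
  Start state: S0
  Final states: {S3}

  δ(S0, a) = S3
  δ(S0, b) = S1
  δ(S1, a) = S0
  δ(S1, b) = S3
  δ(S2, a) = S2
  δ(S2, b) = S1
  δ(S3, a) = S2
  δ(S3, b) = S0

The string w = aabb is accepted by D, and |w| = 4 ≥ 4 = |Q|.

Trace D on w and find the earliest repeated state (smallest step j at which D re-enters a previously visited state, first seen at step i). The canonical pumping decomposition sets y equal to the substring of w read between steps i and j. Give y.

abb

Run of D on w = a a b b:
  step 0: S0  (start)
  step 1: S3  (read a: S0→S3)
  step 2: S2  (read a: S3→S2)
  step 3: S1  (read b: S2→S1)
  step 4: S3  (read b: S1→S3)   ← first repeat (S3 seen earlier)

So i = 1, j = 4, giving x = w[0:1] = a, y = w[1:4] = abb, z = w[4:4] = ε.
Check: |xy| = 4 ≤ 4 and |y| = 3 ≥ 1. Reading y takes D from S3 back to S3, so every xyⁱz is accepted.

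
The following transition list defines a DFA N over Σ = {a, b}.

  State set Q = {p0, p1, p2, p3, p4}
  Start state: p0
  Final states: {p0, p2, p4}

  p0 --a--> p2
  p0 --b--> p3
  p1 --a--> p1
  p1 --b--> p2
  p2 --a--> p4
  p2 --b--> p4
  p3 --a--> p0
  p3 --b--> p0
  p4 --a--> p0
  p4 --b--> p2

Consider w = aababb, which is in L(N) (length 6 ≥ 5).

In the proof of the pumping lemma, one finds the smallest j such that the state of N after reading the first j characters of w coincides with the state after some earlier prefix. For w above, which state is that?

State sequence: p0 -a-> p2 -a-> p4 -b-> p2 -a-> p4 -b-> p2 -b-> p4
First repeat at step 3: p2 was already visited.

The earliest repeat is at step j = 3: N is in p2, which it already visited at step i = 1.

p2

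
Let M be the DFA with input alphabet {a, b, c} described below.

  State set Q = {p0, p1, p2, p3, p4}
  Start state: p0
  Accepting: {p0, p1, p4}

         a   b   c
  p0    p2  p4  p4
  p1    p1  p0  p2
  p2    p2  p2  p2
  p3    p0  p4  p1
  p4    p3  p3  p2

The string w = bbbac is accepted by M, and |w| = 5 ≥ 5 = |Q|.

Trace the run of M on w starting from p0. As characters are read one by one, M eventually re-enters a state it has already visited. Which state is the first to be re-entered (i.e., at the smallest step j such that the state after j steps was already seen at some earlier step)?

State sequence: p0 -b-> p4 -b-> p3 -b-> p4 -a-> p3 -c-> p1
First repeat at step 3: p4 was already visited.

The earliest repeat is at step j = 3: M is in p4, which it already visited at step i = 1.
With |Q| = 5, pigeonhole forces a state repeat no later than step 5; the substring read between the first and second visits to that state can be pumped.

p4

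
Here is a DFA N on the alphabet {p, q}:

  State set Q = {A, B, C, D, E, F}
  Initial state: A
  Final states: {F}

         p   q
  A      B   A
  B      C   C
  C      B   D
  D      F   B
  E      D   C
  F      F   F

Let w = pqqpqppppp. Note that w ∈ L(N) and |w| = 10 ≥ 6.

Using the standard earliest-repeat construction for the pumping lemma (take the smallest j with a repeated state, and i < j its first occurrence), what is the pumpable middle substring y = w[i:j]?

State sequence: A -p-> B -q-> C -q-> D -p-> F -q-> F -p-> F -p-> F -p-> F -p-> F -p-> F
First repeat at step 5: F was already visited.

So i = 4, j = 5, giving x = w[0:4] = pqqp, y = w[4:5] = q, z = w[5:10] = ppppp.
Check: |xy| = 5 ≤ 6 and |y| = 1 ≥ 1. Reading y takes N from F back to F, so every xyⁱz is accepted.
Since N has 6 states, any run of length ≥ 6 visits 6+1 states, so by pigeonhole some state repeats within the first 6 steps — that repeat gives the pumpable loop.

q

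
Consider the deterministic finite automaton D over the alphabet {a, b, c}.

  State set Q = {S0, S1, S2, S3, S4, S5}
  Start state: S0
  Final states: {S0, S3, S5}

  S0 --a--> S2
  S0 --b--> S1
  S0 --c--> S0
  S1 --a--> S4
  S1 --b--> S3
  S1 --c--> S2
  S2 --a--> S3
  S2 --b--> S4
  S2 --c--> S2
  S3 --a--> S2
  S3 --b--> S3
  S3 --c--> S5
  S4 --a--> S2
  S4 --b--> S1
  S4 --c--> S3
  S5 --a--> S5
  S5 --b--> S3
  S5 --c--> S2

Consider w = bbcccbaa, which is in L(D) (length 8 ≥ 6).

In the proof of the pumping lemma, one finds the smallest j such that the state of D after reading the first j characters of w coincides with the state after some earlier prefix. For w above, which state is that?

S2

Run of D on w = b b c c c b a a:
  step 0: S0  (start)
  step 1: S1  (read b: S0→S1)
  step 2: S3  (read b: S1→S3)
  step 3: S5  (read c: S3→S5)
  step 4: S2  (read c: S5→S2)
  step 5: S2  (read c: S2→S2)   ← first repeat (S2 seen earlier)
  step 6: S4  (read b: S2→S4)
  step 7: S2  (read a: S4→S2)
  step 8: S3  (read a: S2→S3)

The earliest repeat is at step j = 5: D is in S2, which it already visited at step i = 4.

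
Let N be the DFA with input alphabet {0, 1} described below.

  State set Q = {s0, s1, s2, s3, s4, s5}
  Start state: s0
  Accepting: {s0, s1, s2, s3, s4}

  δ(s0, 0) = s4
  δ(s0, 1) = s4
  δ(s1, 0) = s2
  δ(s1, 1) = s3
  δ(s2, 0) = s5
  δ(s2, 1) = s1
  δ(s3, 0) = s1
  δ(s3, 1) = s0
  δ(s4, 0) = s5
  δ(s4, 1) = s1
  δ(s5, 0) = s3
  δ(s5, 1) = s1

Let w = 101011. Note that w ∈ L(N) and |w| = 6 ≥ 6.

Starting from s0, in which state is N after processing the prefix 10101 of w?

State sequence: s0 -1-> s4 -0-> s5 -1-> s1 -0-> s2 -1-> s1

After reading 5 characters, N is in state s1.

s1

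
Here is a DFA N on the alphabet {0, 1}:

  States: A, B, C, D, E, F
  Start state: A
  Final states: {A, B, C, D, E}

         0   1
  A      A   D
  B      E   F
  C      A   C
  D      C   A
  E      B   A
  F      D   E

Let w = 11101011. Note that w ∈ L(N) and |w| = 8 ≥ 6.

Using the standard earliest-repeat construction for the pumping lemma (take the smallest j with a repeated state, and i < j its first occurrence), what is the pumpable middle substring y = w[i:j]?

11

State sequence: A -1-> D -1-> A -1-> D -0-> C -1-> C -0-> A -1-> D -1-> A
First repeat at step 2: A was already visited.

So i = 0, j = 2, giving x = w[0:0] = ε, y = w[0:2] = 11, z = w[2:8] = 101011.
Check: |xy| = 2 ≤ 6 and |y| = 2 ≥ 1. Reading y takes N from A back to A, so every xyⁱz is accepted.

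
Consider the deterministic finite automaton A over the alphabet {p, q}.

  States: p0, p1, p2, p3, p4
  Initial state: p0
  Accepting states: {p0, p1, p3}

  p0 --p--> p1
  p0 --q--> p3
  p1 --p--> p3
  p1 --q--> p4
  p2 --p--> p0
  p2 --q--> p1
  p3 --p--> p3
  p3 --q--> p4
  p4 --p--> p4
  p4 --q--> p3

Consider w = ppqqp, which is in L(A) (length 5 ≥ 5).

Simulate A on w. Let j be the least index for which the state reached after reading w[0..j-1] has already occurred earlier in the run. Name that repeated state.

p3

State sequence: p0 -p-> p1 -p-> p3 -q-> p4 -q-> p3 -p-> p3
First repeat at step 4: p3 was already visited.

The earliest repeat is at step j = 4: A is in p3, which it already visited at step i = 2.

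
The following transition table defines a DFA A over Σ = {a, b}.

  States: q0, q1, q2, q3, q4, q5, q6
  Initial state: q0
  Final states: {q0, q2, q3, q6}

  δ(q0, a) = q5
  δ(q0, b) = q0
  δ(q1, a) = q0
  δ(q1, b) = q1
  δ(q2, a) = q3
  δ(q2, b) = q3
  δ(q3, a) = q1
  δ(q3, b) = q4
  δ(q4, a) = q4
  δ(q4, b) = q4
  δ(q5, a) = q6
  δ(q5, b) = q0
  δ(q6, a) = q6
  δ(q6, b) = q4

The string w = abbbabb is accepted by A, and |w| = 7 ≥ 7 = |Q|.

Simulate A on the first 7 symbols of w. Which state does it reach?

q0

Run of A on the first 7 characters of w = a b b b a b b:
  step 0: q0  (start)
  step 1: q5  (read a: q0→q5)
  step 2: q0  (read b: q5→q0)
  step 3: q0  (read b: q0→q0)
  step 4: q0  (read b: q0→q0)
  step 5: q5  (read a: q0→q5)
  step 6: q0  (read b: q5→q0)
  step 7: q0  (read b: q0→q0)

After reading 7 characters, A is in state q0.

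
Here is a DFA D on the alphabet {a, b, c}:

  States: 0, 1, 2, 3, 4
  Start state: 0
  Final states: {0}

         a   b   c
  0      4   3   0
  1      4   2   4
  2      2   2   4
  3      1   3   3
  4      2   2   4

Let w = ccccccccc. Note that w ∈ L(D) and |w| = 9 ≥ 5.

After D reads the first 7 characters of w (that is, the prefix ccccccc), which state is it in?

0

Run of D on the first 7 characters of w = c c c c c c c:
  step 0: 0  (start)
  step 1: 0  (read c: 0→0)
  step 2: 0  (read c: 0→0)
  step 3: 0  (read c: 0→0)
  step 4: 0  (read c: 0→0)
  step 5: 0  (read c: 0→0)
  step 6: 0  (read c: 0→0)
  step 7: 0  (read c: 0→0)

After reading 7 characters, D is in state 0.
(This kind of state-tracing is the core of the pumping-lemma construction: with 5 states, pigeonhole forces a repeat within the first 5 steps.)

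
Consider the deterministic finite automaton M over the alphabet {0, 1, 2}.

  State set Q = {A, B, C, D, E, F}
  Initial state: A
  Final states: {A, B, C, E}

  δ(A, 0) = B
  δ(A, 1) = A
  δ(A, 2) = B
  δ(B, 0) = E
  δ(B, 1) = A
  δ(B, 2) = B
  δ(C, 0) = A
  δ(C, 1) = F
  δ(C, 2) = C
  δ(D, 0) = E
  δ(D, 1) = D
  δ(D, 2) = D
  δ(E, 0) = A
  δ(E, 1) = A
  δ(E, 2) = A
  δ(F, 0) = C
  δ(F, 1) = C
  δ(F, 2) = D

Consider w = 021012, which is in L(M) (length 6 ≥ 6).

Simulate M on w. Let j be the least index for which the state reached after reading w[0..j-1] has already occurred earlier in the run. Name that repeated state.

B

Run of M on w = 0 2 1 0 1 2:
  step 0: A  (start)
  step 1: B  (read 0: A→B)
  step 2: B  (read 2: B→B)   ← first repeat (B seen earlier)
  step 3: A  (read 1: B→A)
  step 4: B  (read 0: A→B)
  step 5: A  (read 1: B→A)
  step 6: B  (read 2: A→B)

The earliest repeat is at step j = 2: M is in B, which it already visited at step i = 1.
With |Q| = 6, pigeonhole forces a state repeat no later than step 6; the substring read between the first and second visits to that state can be pumped.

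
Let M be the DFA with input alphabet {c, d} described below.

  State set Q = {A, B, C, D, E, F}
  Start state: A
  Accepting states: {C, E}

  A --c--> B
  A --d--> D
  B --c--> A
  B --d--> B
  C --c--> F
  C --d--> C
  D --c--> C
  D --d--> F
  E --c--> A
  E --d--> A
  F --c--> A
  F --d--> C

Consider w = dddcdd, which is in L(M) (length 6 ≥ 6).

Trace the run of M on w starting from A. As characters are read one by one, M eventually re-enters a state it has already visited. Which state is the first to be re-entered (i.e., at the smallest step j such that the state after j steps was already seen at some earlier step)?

F

Run of M on w = d d d c d d:
  step 0: A  (start)
  step 1: D  (read d: A→D)
  step 2: F  (read d: D→F)
  step 3: C  (read d: F→C)
  step 4: F  (read c: C→F)   ← first repeat (F seen earlier)
  step 5: C  (read d: F→C)
  step 6: C  (read d: C→C)

The earliest repeat is at step j = 4: M is in F, which it already visited at step i = 2.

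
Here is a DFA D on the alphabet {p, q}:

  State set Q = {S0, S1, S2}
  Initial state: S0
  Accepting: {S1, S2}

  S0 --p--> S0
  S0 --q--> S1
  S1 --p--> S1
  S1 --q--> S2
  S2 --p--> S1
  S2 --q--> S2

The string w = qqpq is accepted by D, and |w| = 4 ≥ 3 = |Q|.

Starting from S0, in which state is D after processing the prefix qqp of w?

State sequence: S0 -q-> S1 -q-> S2 -p-> S1

After reading 3 characters, D is in state S1.

S1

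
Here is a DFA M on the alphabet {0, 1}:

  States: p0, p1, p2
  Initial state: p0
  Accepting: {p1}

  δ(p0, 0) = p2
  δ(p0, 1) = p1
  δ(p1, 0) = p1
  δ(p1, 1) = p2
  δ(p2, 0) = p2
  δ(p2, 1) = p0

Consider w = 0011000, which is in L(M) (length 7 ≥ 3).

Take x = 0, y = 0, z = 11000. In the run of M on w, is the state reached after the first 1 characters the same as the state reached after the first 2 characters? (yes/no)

Run of M on the first 2 characters of w = 0 0:
  step 0: p0  (start)
  step 1: p2  (read 0: p0→p2)
  step 2: p2  (read 0: p2→p2)

After x (step 1): p2. After xy (step 2): p2.
They match, so y = 0 drives M around a cycle from p2 back to itself; pumping y any number of times keeps M in p2 before reading z, and xyⁱz ∈ L(M) for every i ≥ 0.

yes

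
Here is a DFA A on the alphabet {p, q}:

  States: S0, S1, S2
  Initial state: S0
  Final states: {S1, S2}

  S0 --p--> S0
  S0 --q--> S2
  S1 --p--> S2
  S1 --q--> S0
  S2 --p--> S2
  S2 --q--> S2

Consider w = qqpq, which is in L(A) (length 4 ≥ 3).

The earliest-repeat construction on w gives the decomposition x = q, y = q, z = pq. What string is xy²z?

xy^2z = q·q·q·pq = qqqpq.
Reading y = q takes A from S2 back to S2, so after x·y·y the machine is still in S2, and z then leads to the accepting state S2. Hence qqqpq ∈ L(A).

qqqpq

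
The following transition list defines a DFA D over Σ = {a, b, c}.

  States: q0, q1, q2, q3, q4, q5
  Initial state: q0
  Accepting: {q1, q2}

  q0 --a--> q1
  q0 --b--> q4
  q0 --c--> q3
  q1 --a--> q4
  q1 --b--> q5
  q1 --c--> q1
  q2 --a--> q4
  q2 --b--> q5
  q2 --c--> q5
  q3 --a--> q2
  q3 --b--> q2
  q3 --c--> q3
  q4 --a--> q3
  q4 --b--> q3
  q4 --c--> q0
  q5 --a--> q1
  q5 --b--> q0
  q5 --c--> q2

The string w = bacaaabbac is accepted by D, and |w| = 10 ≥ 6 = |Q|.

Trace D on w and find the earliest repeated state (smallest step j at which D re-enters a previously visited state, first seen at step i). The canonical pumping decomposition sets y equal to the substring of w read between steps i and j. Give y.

c

State sequence: q0 -b-> q4 -a-> q3 -c-> q3 -a-> q2 -a-> q4 -a-> q3 -b-> q2 -b-> q5 -a-> q1 -c-> q1
First repeat at step 3: q3 was already visited.

So i = 2, j = 3, giving x = w[0:2] = ba, y = w[2:3] = c, z = w[3:10] = aaabbac.
Check: |xy| = 3 ≤ 6 and |y| = 1 ≥ 1. Reading y takes D from q3 back to q3, so every xyⁱz is accepted.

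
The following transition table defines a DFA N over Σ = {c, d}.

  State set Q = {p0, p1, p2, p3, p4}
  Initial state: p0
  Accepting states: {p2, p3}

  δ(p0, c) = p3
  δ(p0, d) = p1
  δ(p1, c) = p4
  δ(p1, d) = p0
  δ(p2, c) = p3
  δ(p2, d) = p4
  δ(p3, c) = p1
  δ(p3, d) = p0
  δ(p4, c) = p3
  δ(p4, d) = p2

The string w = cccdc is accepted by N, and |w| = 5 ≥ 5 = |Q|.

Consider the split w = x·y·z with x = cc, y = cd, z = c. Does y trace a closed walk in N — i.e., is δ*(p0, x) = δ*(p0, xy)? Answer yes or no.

Run of N on the first 4 characters of w = c c c d:
  step 0: p0  (start)
  step 1: p3  (read c: p0→p3)
  step 2: p1  (read c: p3→p1)
  step 3: p4  (read c: p1→p4)
  step 4: p2  (read d: p4→p2)

After x (step 2): p1. After xy (step 4): p2.
They differ (p1 ≠ p2), so y is not a cycle from the state after x; this split is not the one the pumping-lemma construction produces, and pumping y need not keep the string in L(N).

no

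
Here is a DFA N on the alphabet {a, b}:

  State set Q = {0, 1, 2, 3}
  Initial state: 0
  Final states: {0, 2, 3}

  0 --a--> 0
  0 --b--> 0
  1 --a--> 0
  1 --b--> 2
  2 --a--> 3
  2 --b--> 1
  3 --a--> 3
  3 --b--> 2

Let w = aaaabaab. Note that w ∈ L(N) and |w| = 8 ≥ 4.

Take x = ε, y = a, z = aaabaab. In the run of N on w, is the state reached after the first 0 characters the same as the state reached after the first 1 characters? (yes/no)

yes

State sequence: 0 -a-> 0

After x (step 0): 0. After xy (step 1): 0.
They match, so y = a drives N around a cycle from 0 back to itself; pumping y any number of times keeps N in 0 before reading z, and xyⁱz ∈ L(N) for every i ≥ 0.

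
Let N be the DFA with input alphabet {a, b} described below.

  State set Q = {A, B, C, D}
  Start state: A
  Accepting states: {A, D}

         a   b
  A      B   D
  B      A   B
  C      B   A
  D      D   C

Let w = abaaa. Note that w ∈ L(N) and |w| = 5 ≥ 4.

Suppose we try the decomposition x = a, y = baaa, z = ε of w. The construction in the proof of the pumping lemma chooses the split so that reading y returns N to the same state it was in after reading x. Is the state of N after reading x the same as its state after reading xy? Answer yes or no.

no

State sequence: A -a-> B -b-> B -a-> A -a-> B -a-> A

After x (step 1): B. After xy (step 5): A.
They differ (B ≠ A), so y is not a cycle from the state after x; this split is not the one the pumping-lemma construction produces, and pumping y need not keep the string in L(N).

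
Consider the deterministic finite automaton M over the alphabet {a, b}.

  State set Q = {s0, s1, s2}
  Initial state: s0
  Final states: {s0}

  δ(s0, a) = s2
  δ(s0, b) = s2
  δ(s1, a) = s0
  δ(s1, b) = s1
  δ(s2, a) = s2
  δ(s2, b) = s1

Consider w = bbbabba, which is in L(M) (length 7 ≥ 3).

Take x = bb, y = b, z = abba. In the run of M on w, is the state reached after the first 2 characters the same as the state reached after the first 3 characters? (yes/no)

Run of M on the first 3 characters of w = b b b:
  step 0: s0  (start)
  step 1: s2  (read b: s0→s2)
  step 2: s1  (read b: s2→s1)
  step 3: s1  (read b: s1→s1)

After x (step 2): s1. After xy (step 3): s1.
They match, so y = b drives M around a cycle from s1 back to itself; pumping y any number of times keeps M in s1 before reading z, and xyⁱz ∈ L(M) for every i ≥ 0.

yes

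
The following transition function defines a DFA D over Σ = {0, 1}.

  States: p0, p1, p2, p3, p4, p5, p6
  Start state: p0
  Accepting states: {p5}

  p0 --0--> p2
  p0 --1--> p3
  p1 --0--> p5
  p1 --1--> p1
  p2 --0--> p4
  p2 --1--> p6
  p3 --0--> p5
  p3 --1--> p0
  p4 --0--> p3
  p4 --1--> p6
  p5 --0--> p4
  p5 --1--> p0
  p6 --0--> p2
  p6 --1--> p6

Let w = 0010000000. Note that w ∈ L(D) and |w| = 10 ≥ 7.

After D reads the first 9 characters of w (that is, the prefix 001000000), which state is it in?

Run of D on the first 9 characters of w = 0 0 1 0 0 0 0 0 0:
  step 0: p0  (start)
  step 1: p2  (read 0: p0→p2)
  step 2: p4  (read 0: p2→p4)
  step 3: p6  (read 1: p4→p6)
  step 4: p2  (read 0: p6→p2)
  step 5: p4  (read 0: p2→p4)
  step 6: p3  (read 0: p4→p3)
  step 7: p5  (read 0: p3→p5)
  step 8: p4  (read 0: p5→p4)
  step 9: p3  (read 0: p4→p3)

After reading 9 characters, D is in state p3.

p3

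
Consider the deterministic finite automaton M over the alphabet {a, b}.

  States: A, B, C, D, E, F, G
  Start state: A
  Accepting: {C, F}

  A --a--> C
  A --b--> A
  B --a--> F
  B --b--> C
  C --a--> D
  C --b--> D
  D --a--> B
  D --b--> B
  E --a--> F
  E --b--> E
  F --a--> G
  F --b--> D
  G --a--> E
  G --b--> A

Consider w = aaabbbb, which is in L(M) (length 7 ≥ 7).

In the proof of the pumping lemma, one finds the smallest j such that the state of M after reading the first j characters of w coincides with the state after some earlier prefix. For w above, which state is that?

C

State sequence: A -a-> C -a-> D -a-> B -b-> C -b-> D -b-> B -b-> C
First repeat at step 4: C was already visited.

The earliest repeat is at step j = 4: M is in C, which it already visited at step i = 1.
The DFA has 7 states, so the proof of the pumping lemma guarantees a repeated state among the first 7+1 visited; the segment between the two visits is the pumpable y.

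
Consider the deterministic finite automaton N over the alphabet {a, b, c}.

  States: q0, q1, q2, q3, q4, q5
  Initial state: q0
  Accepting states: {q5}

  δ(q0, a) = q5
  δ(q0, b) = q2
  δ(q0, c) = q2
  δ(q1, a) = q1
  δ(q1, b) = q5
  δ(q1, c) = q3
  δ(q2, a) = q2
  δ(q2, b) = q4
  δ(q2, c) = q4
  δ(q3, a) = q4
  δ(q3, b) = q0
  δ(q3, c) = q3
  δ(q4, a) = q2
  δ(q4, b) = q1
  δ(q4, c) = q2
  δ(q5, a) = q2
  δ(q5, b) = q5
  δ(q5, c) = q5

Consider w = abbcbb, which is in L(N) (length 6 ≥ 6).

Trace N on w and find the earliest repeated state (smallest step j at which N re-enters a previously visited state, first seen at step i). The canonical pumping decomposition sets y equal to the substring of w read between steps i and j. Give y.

b

State sequence: q0 -a-> q5 -b-> q5 -b-> q5 -c-> q5 -b-> q5 -b-> q5
First repeat at step 2: q5 was already visited.

So i = 1, j = 2, giving x = w[0:1] = a, y = w[1:2] = b, z = w[2:6] = bcbb.
Check: |xy| = 2 ≤ 6 and |y| = 1 ≥ 1. Reading y takes N from q5 back to q5, so every xyⁱz is accepted.
Pumping length from the standard proof: p = 6 (the number of states). The repeated state found above gives |xy| = j ≤ 6 and |y| = j − i ≥ 1.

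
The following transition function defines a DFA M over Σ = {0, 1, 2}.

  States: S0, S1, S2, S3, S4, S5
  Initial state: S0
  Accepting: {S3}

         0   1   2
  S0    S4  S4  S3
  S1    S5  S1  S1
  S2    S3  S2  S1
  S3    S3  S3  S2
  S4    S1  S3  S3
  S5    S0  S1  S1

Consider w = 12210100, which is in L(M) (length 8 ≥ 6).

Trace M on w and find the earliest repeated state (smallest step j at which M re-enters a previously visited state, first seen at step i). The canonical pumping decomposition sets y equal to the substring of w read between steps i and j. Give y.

Run of M on w = 1 2 2 1 0 1 0 0:
  step 0: S0  (start)
  step 1: S4  (read 1: S0→S4)
  step 2: S3  (read 2: S4→S3)
  step 3: S2  (read 2: S3→S2)
  step 4: S2  (read 1: S2→S2)   ← first repeat (S2 seen earlier)
  step 5: S3  (read 0: S2→S3)
  step 6: S3  (read 1: S3→S3)
  step 7: S3  (read 0: S3→S3)
  step 8: S3  (read 0: S3→S3)

So i = 3, j = 4, giving x = w[0:3] = 122, y = w[3:4] = 1, z = w[4:8] = 0100.
Check: |xy| = 4 ≤ 6 and |y| = 1 ≥ 1. Reading y takes M from S2 back to S2, so every xyⁱz is accepted.
The DFA has 6 states, so the proof of the pumping lemma guarantees a repeated state among the first 6+1 visited; the segment between the two visits is the pumpable y.

1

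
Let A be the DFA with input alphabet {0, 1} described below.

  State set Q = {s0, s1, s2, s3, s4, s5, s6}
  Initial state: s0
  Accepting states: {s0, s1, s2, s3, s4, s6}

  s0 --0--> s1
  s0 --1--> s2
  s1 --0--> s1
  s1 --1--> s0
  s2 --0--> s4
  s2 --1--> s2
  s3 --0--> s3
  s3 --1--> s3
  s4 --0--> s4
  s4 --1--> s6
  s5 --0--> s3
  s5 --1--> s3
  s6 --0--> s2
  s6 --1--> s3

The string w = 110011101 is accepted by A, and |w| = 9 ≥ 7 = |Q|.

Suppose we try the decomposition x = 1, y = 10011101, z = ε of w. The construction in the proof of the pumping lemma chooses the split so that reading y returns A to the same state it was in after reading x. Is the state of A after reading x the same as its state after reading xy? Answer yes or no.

Run of A on the first 9 characters of w = 1 1 0 0 1 1 1 0 1:
  step 0: s0  (start)
  step 1: s2  (read 1: s0→s2)
  step 2: s2  (read 1: s2→s2)
  step 3: s4  (read 0: s2→s4)
  step 4: s4  (read 0: s4→s4)
  step 5: s6  (read 1: s4→s6)
  step 6: s3  (read 1: s6→s3)
  step 7: s3  (read 1: s3→s3)
  step 8: s3  (read 0: s3→s3)
  step 9: s3  (read 1: s3→s3)

After x (step 1): s2. After xy (step 9): s3.
They differ (s2 ≠ s3), so y is not a cycle from the state after x; this split is not the one the pumping-lemma construction produces, and pumping y need not keep the string in L(A).

no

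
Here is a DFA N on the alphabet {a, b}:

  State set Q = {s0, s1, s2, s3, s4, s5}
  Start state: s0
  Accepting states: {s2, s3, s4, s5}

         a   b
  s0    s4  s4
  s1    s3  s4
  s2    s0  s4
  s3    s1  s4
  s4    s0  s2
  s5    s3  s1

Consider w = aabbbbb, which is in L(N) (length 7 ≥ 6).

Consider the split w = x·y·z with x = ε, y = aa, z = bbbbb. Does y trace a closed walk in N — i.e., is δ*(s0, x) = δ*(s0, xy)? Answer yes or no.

yes

Run of N on the first 2 characters of w = a a:
  step 0: s0  (start)
  step 1: s4  (read a: s0→s4)
  step 2: s0  (read a: s4→s0)

After x (step 0): s0. After xy (step 2): s0.
They match, so y = aa drives N around a cycle from s0 back to itself; pumping y any number of times keeps N in s0 before reading z, and xyⁱz ∈ L(N) for every i ≥ 0.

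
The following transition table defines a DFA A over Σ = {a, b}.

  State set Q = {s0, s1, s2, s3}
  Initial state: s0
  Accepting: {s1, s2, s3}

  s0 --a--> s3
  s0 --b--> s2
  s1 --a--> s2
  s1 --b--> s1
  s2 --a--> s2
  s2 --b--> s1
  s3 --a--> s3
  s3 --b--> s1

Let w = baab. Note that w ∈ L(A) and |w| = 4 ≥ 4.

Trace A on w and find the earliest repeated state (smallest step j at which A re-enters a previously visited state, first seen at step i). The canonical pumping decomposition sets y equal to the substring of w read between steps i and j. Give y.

State sequence: s0 -b-> s2 -a-> s2 -a-> s2 -b-> s1
First repeat at step 2: s2 was already visited.

So i = 1, j = 2, giving x = w[0:1] = b, y = w[1:2] = a, z = w[2:4] = ab.
Check: |xy| = 2 ≤ 4 and |y| = 1 ≥ 1. Reading y takes A from s2 back to s2, so every xyⁱz is accepted.

a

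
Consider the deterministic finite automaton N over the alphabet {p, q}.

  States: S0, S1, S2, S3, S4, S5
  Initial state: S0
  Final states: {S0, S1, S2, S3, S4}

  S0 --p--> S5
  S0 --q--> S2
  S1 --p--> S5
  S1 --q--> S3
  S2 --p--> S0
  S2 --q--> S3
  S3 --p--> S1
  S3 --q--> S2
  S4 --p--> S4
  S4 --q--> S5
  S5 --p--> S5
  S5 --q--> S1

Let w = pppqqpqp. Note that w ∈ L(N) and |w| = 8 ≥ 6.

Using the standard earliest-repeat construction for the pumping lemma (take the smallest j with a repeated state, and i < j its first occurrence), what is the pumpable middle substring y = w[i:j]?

Run of N on w = p p p q q p q p:
  step 0: S0  (start)
  step 1: S5  (read p: S0→S5)
  step 2: S5  (read p: S5→S5)   ← first repeat (S5 seen earlier)
  step 3: S5  (read p: S5→S5)
  step 4: S1  (read q: S5→S1)
  step 5: S3  (read q: S1→S3)
  step 6: S1  (read p: S3→S1)
  step 7: S3  (read q: S1→S3)
  step 8: S1  (read p: S3→S1)

So i = 1, j = 2, giving x = w[0:1] = p, y = w[1:2] = p, z = w[2:8] = pqqpqp.
Check: |xy| = 2 ≤ 6 and |y| = 1 ≥ 1. Reading y takes N from S5 back to S5, so every xyⁱz is accepted.
With |Q| = 6, pigeonhole forces a state repeat no later than step 6; the substring read between the first and second visits to that state can be pumped.

p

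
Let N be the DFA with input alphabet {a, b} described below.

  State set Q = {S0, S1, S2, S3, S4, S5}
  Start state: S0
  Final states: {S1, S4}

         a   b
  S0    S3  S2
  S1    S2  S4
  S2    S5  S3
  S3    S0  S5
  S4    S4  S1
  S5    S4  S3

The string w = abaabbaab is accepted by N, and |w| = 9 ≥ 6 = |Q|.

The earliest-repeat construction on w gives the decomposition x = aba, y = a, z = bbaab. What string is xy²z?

abaaabbaab

xy^2z = aba·a·a·bbaab = abaaabbaab.
Reading y = a takes N from S4 back to S4, so after x·y·y the machine is still in S4, and z then leads to the accepting state S1. Hence abaaabbaab ∈ L(N).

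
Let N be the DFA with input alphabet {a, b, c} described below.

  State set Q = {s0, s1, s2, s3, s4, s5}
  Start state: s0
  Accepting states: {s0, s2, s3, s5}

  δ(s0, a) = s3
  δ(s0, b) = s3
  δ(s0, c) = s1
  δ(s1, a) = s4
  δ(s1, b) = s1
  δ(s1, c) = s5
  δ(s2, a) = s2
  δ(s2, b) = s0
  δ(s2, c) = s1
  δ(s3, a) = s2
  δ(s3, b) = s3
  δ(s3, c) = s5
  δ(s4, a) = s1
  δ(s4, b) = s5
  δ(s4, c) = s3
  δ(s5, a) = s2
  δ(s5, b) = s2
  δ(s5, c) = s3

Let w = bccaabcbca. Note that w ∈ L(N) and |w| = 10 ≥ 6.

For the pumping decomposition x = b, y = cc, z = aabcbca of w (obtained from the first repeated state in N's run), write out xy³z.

xy^3z = b·cc·cc·cc·aabcbca = bccccccaabcbca.
Reading y = cc takes N from s3 back to s3, so after x·y·y·y the machine is still in s3, and z then leads to the accepting state s2. Hence bccccccaabcbca ∈ L(N).

bccccccaabcbca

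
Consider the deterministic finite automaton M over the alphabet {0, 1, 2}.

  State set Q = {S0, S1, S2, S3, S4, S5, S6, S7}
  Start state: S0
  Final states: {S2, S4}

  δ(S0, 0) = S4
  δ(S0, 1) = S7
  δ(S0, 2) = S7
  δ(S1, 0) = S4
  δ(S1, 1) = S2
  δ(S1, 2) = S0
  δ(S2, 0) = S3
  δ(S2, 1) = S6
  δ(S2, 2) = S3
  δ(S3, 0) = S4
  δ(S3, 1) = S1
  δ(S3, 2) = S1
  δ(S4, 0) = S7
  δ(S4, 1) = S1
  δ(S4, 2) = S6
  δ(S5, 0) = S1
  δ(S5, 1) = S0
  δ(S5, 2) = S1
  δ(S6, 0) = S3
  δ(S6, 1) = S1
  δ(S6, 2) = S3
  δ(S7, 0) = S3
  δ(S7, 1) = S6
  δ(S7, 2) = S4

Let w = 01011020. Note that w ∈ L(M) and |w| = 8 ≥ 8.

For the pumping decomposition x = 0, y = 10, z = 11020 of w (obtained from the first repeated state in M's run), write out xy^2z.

xy^2z = 0·10·10·11020 = 0101011020.
Reading y = 10 takes M from S4 back to S4, so after x·y·y the machine is still in S4, and z then leads to the accepting state S4. Hence 0101011020 ∈ L(M).

0101011020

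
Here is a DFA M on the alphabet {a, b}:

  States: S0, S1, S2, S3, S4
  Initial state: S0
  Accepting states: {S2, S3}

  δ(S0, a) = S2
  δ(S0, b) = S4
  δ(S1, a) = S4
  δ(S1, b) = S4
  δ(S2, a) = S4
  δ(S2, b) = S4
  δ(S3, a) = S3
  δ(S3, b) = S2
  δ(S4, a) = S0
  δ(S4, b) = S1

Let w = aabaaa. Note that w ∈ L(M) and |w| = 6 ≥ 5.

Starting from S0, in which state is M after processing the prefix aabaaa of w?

State sequence: S0 -a-> S2 -a-> S4 -b-> S1 -a-> S4 -a-> S0 -a-> S2

After reading 6 characters, M is in state S2.

S2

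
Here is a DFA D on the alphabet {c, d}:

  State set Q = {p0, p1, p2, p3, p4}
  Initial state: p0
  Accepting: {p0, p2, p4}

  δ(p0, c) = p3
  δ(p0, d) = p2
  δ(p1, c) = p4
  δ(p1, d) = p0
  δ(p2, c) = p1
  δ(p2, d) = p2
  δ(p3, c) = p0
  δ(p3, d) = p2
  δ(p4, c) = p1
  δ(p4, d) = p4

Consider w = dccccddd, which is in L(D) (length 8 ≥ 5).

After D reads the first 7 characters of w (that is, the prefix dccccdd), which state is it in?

State sequence: p0 -d-> p2 -c-> p1 -c-> p4 -c-> p1 -c-> p4 -d-> p4 -d-> p4

After reading 7 characters, D is in state p4.

p4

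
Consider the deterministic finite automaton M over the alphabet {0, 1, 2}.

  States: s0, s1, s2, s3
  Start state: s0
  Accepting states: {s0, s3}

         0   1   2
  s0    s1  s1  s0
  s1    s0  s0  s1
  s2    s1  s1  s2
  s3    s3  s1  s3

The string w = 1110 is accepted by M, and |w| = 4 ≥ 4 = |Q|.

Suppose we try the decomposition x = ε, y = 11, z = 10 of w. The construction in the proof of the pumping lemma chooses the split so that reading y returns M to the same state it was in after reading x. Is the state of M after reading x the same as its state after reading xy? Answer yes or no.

yes

State sequence: s0 -1-> s1 -1-> s0

After x (step 0): s0. After xy (step 2): s0.
They match, so y = 11 drives M around a cycle from s0 back to itself; pumping y any number of times keeps M in s0 before reading z, and xyⁱz ∈ L(M) for every i ≥ 0.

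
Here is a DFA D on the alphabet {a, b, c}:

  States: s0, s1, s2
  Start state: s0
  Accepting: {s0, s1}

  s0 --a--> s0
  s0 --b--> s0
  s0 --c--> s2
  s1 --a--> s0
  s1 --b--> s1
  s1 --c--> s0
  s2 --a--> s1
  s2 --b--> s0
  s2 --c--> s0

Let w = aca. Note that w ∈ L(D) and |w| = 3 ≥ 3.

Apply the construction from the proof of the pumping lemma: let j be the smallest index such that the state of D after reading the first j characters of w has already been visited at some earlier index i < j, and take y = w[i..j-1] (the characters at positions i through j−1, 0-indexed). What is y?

a

Run of D on w = a c a:
  step 0: s0  (start)
  step 1: s0  (read a: s0→s0)   ← first repeat (s0 seen earlier)
  step 2: s2  (read c: s0→s2)
  step 3: s1  (read a: s2→s1)

So i = 0, j = 1, giving x = w[0:0] = ε, y = w[0:1] = a, z = w[1:3] = ca.
Check: |xy| = 1 ≤ 3 and |y| = 1 ≥ 1. Reading y takes D from s0 back to s0, so every xyⁱz is accepted.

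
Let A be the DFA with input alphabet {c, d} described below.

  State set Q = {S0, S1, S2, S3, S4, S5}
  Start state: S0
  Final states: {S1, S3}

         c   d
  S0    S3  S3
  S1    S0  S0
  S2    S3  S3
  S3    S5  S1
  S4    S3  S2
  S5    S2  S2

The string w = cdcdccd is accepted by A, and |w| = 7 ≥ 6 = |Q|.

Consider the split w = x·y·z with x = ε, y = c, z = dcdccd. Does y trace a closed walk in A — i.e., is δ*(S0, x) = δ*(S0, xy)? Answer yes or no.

Run of A on the first 1 characters of w = c:
  step 0: S0  (start)
  step 1: S3  (read c: S0→S3)

After x (step 0): S0. After xy (step 1): S3.
They differ (S0 ≠ S3), so y is not a cycle from the state after x; this split is not the one the pumping-lemma construction produces, and pumping y need not keep the string in L(A).

no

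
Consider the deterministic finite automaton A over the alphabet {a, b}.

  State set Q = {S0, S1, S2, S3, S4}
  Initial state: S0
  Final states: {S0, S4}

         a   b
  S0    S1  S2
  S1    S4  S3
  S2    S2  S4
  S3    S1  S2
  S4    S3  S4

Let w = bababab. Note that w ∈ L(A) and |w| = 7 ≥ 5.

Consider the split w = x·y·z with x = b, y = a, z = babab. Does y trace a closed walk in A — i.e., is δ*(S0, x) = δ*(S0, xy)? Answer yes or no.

State sequence: S0 -b-> S2 -a-> S2

After x (step 1): S2. After xy (step 2): S2.
They match, so y = a drives A around a cycle from S2 back to itself; pumping y any number of times keeps A in S2 before reading z, and xyⁱz ∈ L(A) for every i ≥ 0.

yes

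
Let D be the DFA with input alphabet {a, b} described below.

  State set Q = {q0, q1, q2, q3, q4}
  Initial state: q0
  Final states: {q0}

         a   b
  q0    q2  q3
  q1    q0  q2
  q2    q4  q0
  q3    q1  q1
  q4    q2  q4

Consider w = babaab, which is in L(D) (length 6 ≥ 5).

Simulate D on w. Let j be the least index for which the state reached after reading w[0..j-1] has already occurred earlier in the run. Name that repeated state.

q2

Run of D on w = b a b a a b:
  step 0: q0  (start)
  step 1: q3  (read b: q0→q3)
  step 2: q1  (read a: q3→q1)
  step 3: q2  (read b: q1→q2)
  step 4: q4  (read a: q2→q4)
  step 5: q2  (read a: q4→q2)   ← first repeat (q2 seen earlier)
  step 6: q0  (read b: q2→q0)

The earliest repeat is at step j = 5: D is in q2, which it already visited at step i = 3.
Since D has 5 states, any run of length ≥ 5 visits 5+1 states, so by pigeonhole some state repeats within the first 5 steps — that repeat gives the pumpable loop.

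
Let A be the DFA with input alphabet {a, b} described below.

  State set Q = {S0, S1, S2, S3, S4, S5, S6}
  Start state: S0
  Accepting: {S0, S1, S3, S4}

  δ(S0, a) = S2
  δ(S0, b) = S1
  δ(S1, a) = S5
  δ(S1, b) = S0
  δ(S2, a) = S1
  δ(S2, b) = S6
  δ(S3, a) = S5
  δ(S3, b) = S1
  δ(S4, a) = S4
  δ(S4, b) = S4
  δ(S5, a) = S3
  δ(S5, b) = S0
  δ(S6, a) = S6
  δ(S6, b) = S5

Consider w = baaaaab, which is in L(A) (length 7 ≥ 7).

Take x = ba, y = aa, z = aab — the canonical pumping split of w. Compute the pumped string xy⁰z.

baaab

xy⁰z = xz = ba·aab = baaab.
Reading y = aa takes A from S5 back to S5, so after x the machine is still in S5, and z then leads to the accepting state S0. Hence baaab ∈ L(A).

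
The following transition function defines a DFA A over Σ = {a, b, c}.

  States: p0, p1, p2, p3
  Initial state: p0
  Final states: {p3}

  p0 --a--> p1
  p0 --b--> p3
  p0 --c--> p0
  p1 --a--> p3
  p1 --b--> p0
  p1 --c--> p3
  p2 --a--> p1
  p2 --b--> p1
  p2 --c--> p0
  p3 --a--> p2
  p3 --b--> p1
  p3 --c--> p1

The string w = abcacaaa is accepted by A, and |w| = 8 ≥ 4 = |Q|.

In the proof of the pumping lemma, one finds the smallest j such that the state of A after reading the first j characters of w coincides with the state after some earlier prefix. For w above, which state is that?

Run of A on w = a b c a c a a a:
  step 0: p0  (start)
  step 1: p1  (read a: p0→p1)
  step 2: p0  (read b: p1→p0)   ← first repeat (p0 seen earlier)
  step 3: p0  (read c: p0→p0)
  step 4: p1  (read a: p0→p1)
  step 5: p3  (read c: p1→p3)
  step 6: p2  (read a: p3→p2)
  step 7: p1  (read a: p2→p1)
  step 8: p3  (read a: p1→p3)

The earliest repeat is at step j = 2: A is in p0, which it already visited at step i = 0.
Since A has 4 states, any run of length ≥ 4 visits 4+1 states, so by pigeonhole some state repeats within the first 4 steps — that repeat gives the pumpable loop.

p0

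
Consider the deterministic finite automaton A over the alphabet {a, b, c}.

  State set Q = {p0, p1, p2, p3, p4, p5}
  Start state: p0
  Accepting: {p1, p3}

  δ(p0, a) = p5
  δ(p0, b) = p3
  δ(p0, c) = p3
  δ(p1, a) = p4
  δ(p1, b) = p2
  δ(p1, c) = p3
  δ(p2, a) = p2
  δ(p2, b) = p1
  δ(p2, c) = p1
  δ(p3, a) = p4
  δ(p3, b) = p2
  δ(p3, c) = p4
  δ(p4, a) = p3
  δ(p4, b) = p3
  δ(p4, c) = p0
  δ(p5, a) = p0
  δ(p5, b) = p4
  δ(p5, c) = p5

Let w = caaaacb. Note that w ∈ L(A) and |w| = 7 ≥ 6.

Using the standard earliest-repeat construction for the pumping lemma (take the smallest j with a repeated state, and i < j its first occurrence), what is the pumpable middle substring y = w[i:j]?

aa

Run of A on w = c a a a a c b:
  step 0: p0  (start)
  step 1: p3  (read c: p0→p3)
  step 2: p4  (read a: p3→p4)
  step 3: p3  (read a: p4→p3)   ← first repeat (p3 seen earlier)
  step 4: p4  (read a: p3→p4)
  step 5: p3  (read a: p4→p3)
  step 6: p4  (read c: p3→p4)
  step 7: p3  (read b: p4→p3)

So i = 1, j = 3, giving x = w[0:1] = c, y = w[1:3] = aa, z = w[3:7] = aacb.
Check: |xy| = 3 ≤ 6 and |y| = 2 ≥ 1. Reading y takes A from p3 back to p3, so every xyⁱz is accepted.
Pumping length from the standard proof: p = 6 (the number of states). The repeated state found above gives |xy| = j ≤ 6 and |y| = j − i ≥ 1.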